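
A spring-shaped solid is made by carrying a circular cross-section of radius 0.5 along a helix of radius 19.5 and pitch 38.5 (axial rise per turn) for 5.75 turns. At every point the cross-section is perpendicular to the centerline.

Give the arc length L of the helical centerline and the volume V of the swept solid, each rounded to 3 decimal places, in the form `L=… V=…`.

2πR = 2π·19.5 = 122.522113
per-turn = √(122.522113² + 38.5²) = √(15011.6683 + 1482.25) = √16493.9183 = 128.428651
L = 5.75 × 128.428651 = 738.464741
V = π·0.5² × L = 0.785398 × 738.464741 = 579.988851

L=738.465 V=579.989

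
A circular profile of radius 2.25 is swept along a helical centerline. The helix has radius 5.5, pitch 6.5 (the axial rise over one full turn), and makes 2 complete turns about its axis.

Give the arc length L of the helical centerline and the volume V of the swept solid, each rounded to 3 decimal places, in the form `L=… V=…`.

L=70.327 V=1118.503

2πR = 2π·5.5 = 34.557519
per-turn = √(34.557519² + 6.5²) = √(1194.2221 + 42.25) = √1236.4721 = 35.163506
L = 2 × 35.163506 = 70.327011
V = π·2.25² × L = 15.904313 × 70.327011 = 1118.502788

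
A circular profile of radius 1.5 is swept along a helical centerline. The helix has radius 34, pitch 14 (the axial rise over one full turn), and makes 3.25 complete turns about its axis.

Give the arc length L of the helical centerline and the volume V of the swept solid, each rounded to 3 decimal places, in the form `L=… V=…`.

2πR = 2π·34 = 213.628300
per-turn = √(213.628300² + 14²) = √(45637.0508 + 196) = √45833.0508 = 214.086550
L = 3.25 × 214.086550 = 695.781286
V = π·1.5² × L = 7.068583 × 695.781286 = 4918.188100

L=695.781 V=4918.188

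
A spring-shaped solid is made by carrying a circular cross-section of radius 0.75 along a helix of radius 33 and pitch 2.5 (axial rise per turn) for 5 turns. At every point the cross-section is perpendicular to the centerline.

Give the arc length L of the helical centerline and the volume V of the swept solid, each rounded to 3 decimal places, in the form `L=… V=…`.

2πR = 2π·33 = 207.345115
per-turn = √(207.345115² + 2.5²) = √(42991.9968 + 6.25) = √42998.2468 = 207.360186
L = 5 × 207.360186 = 1036.800930
V = π·0.75² × L = 1.767146 × 1036.800930 = 1832.178480

L=1036.801 V=1832.178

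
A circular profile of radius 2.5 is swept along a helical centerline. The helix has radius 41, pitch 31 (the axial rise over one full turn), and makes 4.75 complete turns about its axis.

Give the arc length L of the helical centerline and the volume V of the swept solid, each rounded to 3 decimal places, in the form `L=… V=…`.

2πR = 2π·41 = 257.610598
per-turn = √(257.610598² + 31²) = √(66363.2200 + 961) = √67324.2200 = 259.469112
L = 4.75 × 259.469112 = 1232.478281
V = π·2.5² × L = 19.634954 × 1232.478281 = 24199.654462

L=1232.478 V=24199.654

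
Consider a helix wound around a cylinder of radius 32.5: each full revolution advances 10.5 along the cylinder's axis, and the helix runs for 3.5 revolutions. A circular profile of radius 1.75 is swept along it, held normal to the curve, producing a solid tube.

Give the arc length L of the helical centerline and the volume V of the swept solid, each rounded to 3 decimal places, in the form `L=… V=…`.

2πR = 2π·32.5 = 204.203522
per-turn = √(204.203522² + 10.5²) = √(41699.0786 + 110.25) = √41809.3286 = 204.473296
L = 3.5 × 204.473296 = 715.656534
V = π·1.75² × L = 9.621128 × 715.656534 = 6885.422765

L=715.657 V=6885.423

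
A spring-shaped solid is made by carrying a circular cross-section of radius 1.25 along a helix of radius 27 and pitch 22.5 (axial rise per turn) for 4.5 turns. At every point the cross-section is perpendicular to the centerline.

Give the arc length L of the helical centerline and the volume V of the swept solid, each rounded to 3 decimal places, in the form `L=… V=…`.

2πR = 2π·27 = 169.646003
per-turn = √(169.646003² + 22.5²) = √(28779.7664 + 506.25) = √29286.0164 = 171.131576
L = 4.5 × 171.131576 = 770.092094
V = π·1.25² × L = 4.908739 × 770.092094 = 3780.180725

L=770.092 V=3780.181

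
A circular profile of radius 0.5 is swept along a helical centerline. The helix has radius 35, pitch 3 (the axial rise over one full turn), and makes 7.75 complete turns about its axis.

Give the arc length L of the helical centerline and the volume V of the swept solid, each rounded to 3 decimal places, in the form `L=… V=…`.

L=1704.473 V=1338.690

2πR = 2π·35 = 219.911486
per-turn = √(219.911486² + 3²) = √(48361.0616 + 9) = √48370.0616 = 219.931948
L = 7.75 × 219.931948 = 1704.472594
V = π·0.5² × L = 0.785398 × 1704.472594 = 1338.689645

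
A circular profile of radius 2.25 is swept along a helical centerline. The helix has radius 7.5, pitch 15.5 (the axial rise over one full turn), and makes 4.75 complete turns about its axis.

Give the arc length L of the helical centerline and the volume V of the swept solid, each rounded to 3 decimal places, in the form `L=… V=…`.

2πR = 2π·7.5 = 47.123890
per-turn = √(47.123890² + 15.5²) = √(2220.6610 + 240.25) = √2460.9110 = 49.607570
L = 4.75 × 49.607570 = 235.635957
V = π·2.25² × L = 15.904313 × 235.635957 = 3747.627969

L=235.636 V=3747.628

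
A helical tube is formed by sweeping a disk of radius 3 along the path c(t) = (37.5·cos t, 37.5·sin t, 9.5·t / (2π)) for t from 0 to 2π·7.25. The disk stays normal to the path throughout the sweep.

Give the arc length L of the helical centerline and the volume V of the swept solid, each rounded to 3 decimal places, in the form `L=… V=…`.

2πR = 2π·37.5 = 235.619449
per-turn = √(235.619449² + 9.5²) = √(55516.5248 + 90.25) = √55606.7748 = 235.810888
L = 7.25 × 235.810888 = 1709.628936
V = π·3² × L = 28.274334 × 1709.628936 = 48338.619346

L=1709.629 V=48338.619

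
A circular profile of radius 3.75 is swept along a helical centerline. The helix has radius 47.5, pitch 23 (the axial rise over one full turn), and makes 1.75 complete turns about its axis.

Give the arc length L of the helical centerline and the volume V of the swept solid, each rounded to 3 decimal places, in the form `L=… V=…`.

L=523.838 V=23142.472

2πR = 2π·47.5 = 298.451302
per-turn = √(298.451302² + 23²) = √(89073.1797 + 529) = √89602.1797 = 299.336232
L = 1.75 × 299.336232 = 523.838406
V = π·3.75² × L = 44.178647 × 523.838406 = 23142.471853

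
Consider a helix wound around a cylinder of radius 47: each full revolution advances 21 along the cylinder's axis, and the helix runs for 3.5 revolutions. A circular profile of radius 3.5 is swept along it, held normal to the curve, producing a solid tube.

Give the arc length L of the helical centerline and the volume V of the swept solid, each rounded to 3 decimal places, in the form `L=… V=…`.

L=1036.194 V=39877.420

2πR = 2π·47 = 295.309709
per-turn = √(295.309709² + 21²) = √(87207.8245 + 441) = √87648.8245 = 296.055442
L = 3.5 × 296.055442 = 1036.194046
V = π·3.5² × L = 38.484510 × 1036.194046 = 39877.420114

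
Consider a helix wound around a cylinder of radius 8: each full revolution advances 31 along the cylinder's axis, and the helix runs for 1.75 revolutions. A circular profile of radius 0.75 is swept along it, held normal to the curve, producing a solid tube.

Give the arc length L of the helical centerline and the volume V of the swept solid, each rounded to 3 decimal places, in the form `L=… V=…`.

L=103.348 V=182.631

2πR = 2π·8 = 50.265482
per-turn = √(50.265482² + 31²) = √(2526.6187 + 961) = √3487.6187 = 59.056064
L = 1.75 × 59.056064 = 103.348112
V = π·0.75² × L = 1.767146 × 103.348112 = 182.631190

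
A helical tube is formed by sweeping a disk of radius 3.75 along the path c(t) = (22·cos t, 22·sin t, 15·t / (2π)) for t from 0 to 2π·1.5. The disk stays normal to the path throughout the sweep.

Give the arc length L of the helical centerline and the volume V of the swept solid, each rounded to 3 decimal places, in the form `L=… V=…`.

L=208.562 V=9214.002

2πR = 2π·22 = 138.230077
per-turn = √(138.230077² + 15²) = √(19107.5541 + 225) = √19332.5541 = 139.041555
L = 1.5 × 139.041555 = 208.562333
V = π·3.75² × L = 44.178647 × 208.562333 = 9214.001625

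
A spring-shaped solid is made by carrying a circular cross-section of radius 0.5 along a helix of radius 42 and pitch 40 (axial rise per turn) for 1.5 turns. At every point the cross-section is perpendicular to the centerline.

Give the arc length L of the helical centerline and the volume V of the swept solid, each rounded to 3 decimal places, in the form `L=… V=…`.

2πR = 2π·42 = 263.893783
per-turn = √(263.893783² + 40²) = √(69639.9287 + 1600) = √71239.9287 = 266.908090
L = 1.5 × 266.908090 = 400.362135
V = π·0.5² × L = 0.785398 × 400.362135 = 314.443686

L=400.362 V=314.444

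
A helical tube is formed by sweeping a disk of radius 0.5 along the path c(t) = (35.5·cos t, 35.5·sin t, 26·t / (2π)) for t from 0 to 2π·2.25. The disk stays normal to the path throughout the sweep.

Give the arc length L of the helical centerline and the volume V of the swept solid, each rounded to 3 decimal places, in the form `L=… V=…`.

2πR = 2π·35.5 = 223.053078
per-turn = √(223.053078² + 26²) = √(49752.6758 + 676) = √50428.6758 = 224.563300
L = 2.25 × 224.563300 = 505.267425
V = π·0.5² × L = 0.785398 × 505.267425 = 396.836108

L=505.267 V=396.836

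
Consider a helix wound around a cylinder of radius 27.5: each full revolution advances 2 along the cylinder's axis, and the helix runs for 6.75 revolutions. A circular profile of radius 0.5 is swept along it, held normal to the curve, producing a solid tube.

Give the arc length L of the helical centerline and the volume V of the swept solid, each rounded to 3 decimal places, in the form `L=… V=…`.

L=1166.394 V=916.084

2πR = 2π·27.5 = 172.787596
per-turn = √(172.787596² + 2²) = √(29855.5533 + 4) = √29859.5533 = 172.799170
L = 6.75 × 172.799170 = 1166.394401
V = π·0.5² × L = 0.785398 × 1166.394401 = 916.084020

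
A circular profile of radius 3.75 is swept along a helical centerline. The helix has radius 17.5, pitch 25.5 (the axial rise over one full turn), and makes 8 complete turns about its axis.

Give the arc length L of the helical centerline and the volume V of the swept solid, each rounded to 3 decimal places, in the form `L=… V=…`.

L=902.991 V=39892.926

2πR = 2π·17.5 = 109.955743
per-turn = √(109.955743² + 25.5²) = √(12090.2654 + 650.25) = √12740.5154 = 112.873892
L = 8 × 112.873892 = 902.991132
V = π·3.75² × L = 44.178647 × 902.991132 = 39892.926200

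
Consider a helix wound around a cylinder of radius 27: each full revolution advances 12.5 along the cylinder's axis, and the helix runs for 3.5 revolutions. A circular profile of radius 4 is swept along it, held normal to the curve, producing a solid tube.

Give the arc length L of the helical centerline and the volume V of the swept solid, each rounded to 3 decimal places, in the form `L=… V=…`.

2πR = 2π·27 = 169.646003
per-turn = √(169.646003² + 12.5²) = √(28779.7664 + 156.25) = √28936.0164 = 170.105898
L = 3.5 × 170.105898 = 595.370642
V = π·4² × L = 50.265482 × 595.370642 = 29926.592559

L=595.371 V=29926.593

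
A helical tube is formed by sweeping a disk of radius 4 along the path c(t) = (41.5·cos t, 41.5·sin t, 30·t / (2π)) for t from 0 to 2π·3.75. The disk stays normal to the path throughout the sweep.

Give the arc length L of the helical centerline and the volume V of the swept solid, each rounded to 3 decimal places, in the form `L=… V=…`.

2πR = 2π·41.5 = 260.752190
per-turn = √(260.752190² + 30²) = √(67991.7047 + 900) = √68891.7047 = 262.472293
L = 3.75 × 262.472293 = 984.271100
V = π·4² × L = 50.265482 × 984.271100 = 49474.861693

L=984.271 V=49474.862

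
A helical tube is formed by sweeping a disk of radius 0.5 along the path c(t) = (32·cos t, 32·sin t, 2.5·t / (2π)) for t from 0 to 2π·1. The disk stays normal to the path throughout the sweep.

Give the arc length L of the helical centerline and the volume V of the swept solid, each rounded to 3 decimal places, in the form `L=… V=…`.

L=201.077 V=157.926

2πR = 2π·32 = 201.061930
per-turn = √(201.061930² + 2.5²) = √(40425.8996 + 6.25) = √40432.1496 = 201.077472
L = 1 × 201.077472 = 201.077472
V = π·0.5² × L = 0.785398 × 201.077472 = 157.925877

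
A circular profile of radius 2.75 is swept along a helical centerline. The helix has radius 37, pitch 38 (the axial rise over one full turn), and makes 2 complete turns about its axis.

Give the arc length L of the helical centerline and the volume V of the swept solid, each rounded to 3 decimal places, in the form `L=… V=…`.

2πR = 2π·37 = 232.477856
per-turn = √(232.477856² + 38²) = √(54045.9537 + 1444) = √55489.9537 = 235.563057
L = 2 × 235.563057 = 471.126113
V = π·2.75² × L = 23.758294 × 471.126113 = 11193.152924

L=471.126 V=11193.153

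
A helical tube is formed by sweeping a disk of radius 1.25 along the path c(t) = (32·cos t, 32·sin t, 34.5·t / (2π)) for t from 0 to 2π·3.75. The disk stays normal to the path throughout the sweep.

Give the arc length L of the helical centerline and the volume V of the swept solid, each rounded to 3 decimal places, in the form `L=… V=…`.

L=765.001 V=3755.192

2πR = 2π·32 = 201.061930
per-turn = √(201.061930² + 34.5²) = √(40425.8996 + 1190.25) = √41616.1496 = 204.000367
L = 3.75 × 204.000367 = 765.001375
V = π·1.25² × L = 4.908739 × 765.001375 = 3755.191719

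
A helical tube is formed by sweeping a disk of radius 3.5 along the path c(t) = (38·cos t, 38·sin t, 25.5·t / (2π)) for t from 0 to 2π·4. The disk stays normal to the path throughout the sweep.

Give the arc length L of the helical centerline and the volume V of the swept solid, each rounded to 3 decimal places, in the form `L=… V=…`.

2πR = 2π·38 = 238.761042
per-turn = √(238.761042² + 25.5²) = √(57006.8350 + 650.25) = √57657.0850 = 240.118898
L = 4 × 240.118898 = 960.475591
V = π·3.5² × L = 38.484510 × 960.475591 = 36963.432481

L=960.476 V=36963.432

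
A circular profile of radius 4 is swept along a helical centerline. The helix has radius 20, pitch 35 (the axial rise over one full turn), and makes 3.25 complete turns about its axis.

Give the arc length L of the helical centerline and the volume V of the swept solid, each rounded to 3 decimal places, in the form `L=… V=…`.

2πR = 2π·20 = 125.663706
per-turn = √(125.663706² + 35²) = √(15791.3670 + 1225) = √17016.3670 = 130.446798
L = 3.25 × 130.446798 = 423.952093
V = π·4² × L = 50.265482 × 423.952093 = 21310.156477

L=423.952 V=21310.156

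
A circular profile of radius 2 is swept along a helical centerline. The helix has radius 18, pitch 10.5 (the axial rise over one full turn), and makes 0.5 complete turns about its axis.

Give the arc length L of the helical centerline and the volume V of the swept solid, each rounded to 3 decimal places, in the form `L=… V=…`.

2πR = 2π·18 = 113.097336
per-turn = √(113.097336² + 10.5²) = √(12791.0073 + 110.25) = √12901.2573 = 113.583702
L = 0.5 × 113.583702 = 56.791851
V = π·2² × L = 12.566371 × 56.791851 = 713.667446

L=56.792 V=713.667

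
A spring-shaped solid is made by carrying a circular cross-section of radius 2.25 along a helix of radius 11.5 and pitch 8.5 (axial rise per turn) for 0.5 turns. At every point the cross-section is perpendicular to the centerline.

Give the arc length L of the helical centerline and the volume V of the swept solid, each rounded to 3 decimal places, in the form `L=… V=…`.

2πR = 2π·11.5 = 72.256631
per-turn = √(72.256631² + 8.5²) = √(5221.0207 + 72.25) = √5293.2707 = 72.754867
L = 0.5 × 72.754867 = 36.377434
V = π·2.25² × L = 15.904313 × 36.377434 = 578.558085

L=36.377 V=578.558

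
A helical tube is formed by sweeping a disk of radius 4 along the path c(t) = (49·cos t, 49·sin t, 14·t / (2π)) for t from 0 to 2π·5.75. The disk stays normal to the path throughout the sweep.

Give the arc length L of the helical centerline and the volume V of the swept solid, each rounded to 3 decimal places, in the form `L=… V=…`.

L=1772.117 V=89076.306

2πR = 2π·49 = 307.876080
per-turn = √(307.876080² + 14²) = √(94787.6807 + 196) = √94983.6807 = 308.194226
L = 5.75 × 308.194226 = 1772.116797
V = π·4² × L = 50.265482 × 1772.116797 = 89076.305770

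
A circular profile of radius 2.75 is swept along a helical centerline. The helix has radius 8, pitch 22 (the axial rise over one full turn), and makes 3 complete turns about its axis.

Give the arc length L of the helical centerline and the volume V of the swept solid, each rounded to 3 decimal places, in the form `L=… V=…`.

2πR = 2π·8 = 50.265482
per-turn = √(50.265482² + 22²) = √(2526.6187 + 484) = √3010.6187 = 54.869105
L = 3 × 54.869105 = 164.607316
V = π·2.75² × L = 23.758294 × 164.607316 = 3910.789085

L=164.607 V=3910.789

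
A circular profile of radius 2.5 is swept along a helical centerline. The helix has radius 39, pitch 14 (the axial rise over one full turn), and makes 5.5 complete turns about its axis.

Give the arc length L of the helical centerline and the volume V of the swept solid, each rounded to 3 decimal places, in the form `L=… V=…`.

L=1349.941 V=26506.031

2πR = 2π·39 = 245.044227
per-turn = √(245.044227² + 14²) = √(60046.6732 + 196) = √60242.6732 = 245.443829
L = 5.5 × 245.443829 = 1349.941059
V = π·2.5² × L = 19.634954 × 1349.941059 = 26506.030717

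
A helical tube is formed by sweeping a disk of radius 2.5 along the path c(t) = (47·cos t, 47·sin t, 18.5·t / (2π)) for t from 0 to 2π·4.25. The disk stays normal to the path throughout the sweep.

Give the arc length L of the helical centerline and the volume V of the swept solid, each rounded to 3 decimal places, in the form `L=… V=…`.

2πR = 2π·47 = 295.309709
per-turn = √(295.309709² + 18.5²) = √(87207.8245 + 342.25) = √87550.0745 = 295.888618
L = 4.25 × 295.888618 = 1257.526628
V = π·2.5² × L = 19.634954 × 1257.526628 = 24691.477604

L=1257.527 V=24691.478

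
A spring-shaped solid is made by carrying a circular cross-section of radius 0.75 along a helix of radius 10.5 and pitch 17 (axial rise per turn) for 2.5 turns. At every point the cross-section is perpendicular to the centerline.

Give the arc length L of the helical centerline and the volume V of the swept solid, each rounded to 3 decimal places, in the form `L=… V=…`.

L=170.321 V=300.983

2πR = 2π·10.5 = 65.973446
per-turn = √(65.973446² + 17²) = √(4352.4955 + 289) = √4641.4955 = 68.128522
L = 2.5 × 68.128522 = 170.321306
V = π·0.75² × L = 1.767146 × 170.321306 = 300.982591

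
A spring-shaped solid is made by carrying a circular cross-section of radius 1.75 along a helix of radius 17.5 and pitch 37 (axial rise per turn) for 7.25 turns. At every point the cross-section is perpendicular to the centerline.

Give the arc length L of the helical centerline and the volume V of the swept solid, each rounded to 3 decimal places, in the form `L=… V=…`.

L=841.102 V=8092.350

2πR = 2π·17.5 = 109.955743
per-turn = √(109.955743² + 37²) = √(12090.2654 + 1369) = √13459.2654 = 116.014074
L = 7.25 × 116.014074 = 841.102037
V = π·1.75² × L = 9.621128 × 841.102037 = 8092.349943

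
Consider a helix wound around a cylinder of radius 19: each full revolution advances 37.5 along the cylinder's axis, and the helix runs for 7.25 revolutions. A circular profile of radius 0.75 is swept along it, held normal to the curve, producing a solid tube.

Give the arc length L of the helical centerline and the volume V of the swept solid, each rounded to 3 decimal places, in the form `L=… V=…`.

2πR = 2π·19 = 119.380521
per-turn = √(119.380521² + 37.5²) = √(14251.7088 + 1406.25) = √15657.9588 = 125.131766
L = 7.25 × 125.131766 = 907.205300
V = π·0.75² × L = 1.767146 × 907.205300 = 1603.164098

L=907.205 V=1603.164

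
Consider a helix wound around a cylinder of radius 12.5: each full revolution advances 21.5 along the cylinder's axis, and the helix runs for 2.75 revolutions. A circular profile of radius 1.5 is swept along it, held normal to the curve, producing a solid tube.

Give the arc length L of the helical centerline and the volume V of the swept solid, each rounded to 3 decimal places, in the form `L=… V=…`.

L=223.931 V=1582.875

2πR = 2π·12.5 = 78.539816
per-turn = √(78.539816² + 21.5²) = √(6168.5028 + 462.25) = √6630.7528 = 81.429434
L = 2.75 × 81.429434 = 223.930944
V = π·1.5² × L = 7.068583 × 223.930944 = 1582.874569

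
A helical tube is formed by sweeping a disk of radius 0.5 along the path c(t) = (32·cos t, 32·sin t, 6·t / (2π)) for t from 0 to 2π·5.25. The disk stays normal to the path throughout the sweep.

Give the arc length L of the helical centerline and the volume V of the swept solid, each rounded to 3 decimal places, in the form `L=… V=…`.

2πR = 2π·32 = 201.061930
per-turn = √(201.061930² + 6²) = √(40425.8996 + 36) = √40461.8996 = 201.151435
L = 5.25 × 201.151435 = 1056.045031
V = π·0.5² × L = 0.785398 × 1056.045031 = 829.415828

L=1056.045 V=829.416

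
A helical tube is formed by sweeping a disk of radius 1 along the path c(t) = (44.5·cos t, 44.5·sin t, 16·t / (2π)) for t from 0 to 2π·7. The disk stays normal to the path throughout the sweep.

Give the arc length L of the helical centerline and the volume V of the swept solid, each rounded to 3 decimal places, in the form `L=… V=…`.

L=1960.414 V=6158.823

2πR = 2π·44.5 = 279.601746
per-turn = √(279.601746² + 16²) = √(78177.1365 + 256) = √78433.1365 = 280.059166
L = 7 × 280.059166 = 1960.414162
V = π·1² × L = 3.141593 × 1960.414162 = 6158.822729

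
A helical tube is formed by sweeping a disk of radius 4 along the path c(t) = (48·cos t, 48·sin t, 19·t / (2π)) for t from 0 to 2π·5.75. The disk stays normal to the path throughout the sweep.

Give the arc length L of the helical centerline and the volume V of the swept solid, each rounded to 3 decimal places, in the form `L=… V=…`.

L=1737.597 V=87341.154

2πR = 2π·48 = 301.592895
per-turn = √(301.592895² + 19²) = √(90958.2742 + 361) = √91319.2742 = 302.190791
L = 5.75 × 302.190791 = 1737.597048
V = π·4² × L = 50.265482 × 1737.597048 = 87341.153945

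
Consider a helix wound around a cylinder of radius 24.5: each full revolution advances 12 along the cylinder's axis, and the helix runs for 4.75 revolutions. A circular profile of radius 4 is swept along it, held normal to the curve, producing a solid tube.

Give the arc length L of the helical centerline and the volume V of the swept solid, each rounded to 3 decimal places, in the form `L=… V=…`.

L=733.424 V=36865.911

2πR = 2π·24.5 = 153.938040
per-turn = √(153.938040² + 12²) = √(23696.9202 + 144) = √23840.9202 = 154.405052
L = 4.75 × 154.405052 = 733.423998
V = π·4² × L = 50.265482 × 733.423998 = 36865.911120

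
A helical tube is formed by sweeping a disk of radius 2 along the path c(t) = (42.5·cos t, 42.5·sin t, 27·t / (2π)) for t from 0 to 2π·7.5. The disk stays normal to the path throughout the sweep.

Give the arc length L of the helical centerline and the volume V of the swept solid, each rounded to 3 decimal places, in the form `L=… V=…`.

L=2012.977 V=25295.811

2πR = 2π·42.5 = 267.035376
per-turn = √(267.035376² + 27²) = √(71307.8918 + 729) = √72036.8918 = 268.396892
L = 7.5 × 268.396892 = 2012.976692
V = π·2² × L = 12.566371 × 2012.976692 = 25295.811153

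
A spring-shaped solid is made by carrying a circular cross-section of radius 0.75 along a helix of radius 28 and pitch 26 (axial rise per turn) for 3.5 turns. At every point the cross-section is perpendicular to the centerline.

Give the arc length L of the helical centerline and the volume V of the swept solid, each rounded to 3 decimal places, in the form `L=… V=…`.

L=622.440 V=1099.943

2πR = 2π·28 = 175.929189
per-turn = √(175.929189² + 26²) = √(30951.0794 + 676) = √31627.0794 = 177.840039
L = 3.5 × 177.840039 = 622.440136
V = π·0.75² × L = 1.767146 × 622.440136 = 1099.942514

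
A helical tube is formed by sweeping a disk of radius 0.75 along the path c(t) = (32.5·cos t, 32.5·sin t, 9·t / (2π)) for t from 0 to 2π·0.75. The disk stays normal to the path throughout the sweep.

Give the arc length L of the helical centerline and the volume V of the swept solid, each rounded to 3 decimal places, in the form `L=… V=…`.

2πR = 2π·32.5 = 204.203522
per-turn = √(204.203522² + 9²) = √(41699.0786 + 81) = √41780.0786 = 204.401758
L = 0.75 × 204.401758 = 153.301318
V = π·0.75² × L = 1.767146 × 153.301318 = 270.905791

L=153.301 V=270.906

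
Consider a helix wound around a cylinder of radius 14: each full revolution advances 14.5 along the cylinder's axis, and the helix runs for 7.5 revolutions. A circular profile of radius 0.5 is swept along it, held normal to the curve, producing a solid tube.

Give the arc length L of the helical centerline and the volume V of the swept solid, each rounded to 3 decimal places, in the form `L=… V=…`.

2πR = 2π·14 = 87.964594
per-turn = √(87.964594² + 14.5²) = √(7737.7699 + 210.25) = √7948.0199 = 89.151668
L = 7.5 × 89.151668 = 668.637508
V = π·0.5² × L = 0.785398 × 668.637508 = 525.146670

L=668.638 V=525.147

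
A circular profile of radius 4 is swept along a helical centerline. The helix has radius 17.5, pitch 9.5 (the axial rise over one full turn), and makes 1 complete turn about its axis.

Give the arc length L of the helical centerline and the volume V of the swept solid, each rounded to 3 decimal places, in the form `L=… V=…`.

2πR = 2π·17.5 = 109.955743
per-turn = √(109.955743² + 9.5²) = √(12090.2654 + 90.25) = √12180.5154 = 110.365372
L = 1 × 110.365372 = 110.365372
V = π·4² × L = 50.265482 × 110.365372 = 5547.568683

L=110.365 V=5547.569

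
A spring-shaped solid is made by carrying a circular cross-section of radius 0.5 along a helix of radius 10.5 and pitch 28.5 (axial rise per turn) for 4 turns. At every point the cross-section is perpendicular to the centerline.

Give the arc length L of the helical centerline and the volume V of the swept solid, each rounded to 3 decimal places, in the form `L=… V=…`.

L=287.465 V=225.774

2πR = 2π·10.5 = 65.973446
per-turn = √(65.973446² + 28.5²) = √(4352.4955 + 812.25) = √5164.7455 = 71.866164
L = 4 × 71.866164 = 287.464656
V = π·0.5² × L = 0.785398 × 287.464656 = 225.774213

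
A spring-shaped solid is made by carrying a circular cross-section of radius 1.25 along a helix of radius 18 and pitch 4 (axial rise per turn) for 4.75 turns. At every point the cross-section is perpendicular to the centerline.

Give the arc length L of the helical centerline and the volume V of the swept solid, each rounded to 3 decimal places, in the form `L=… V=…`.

2πR = 2π·18 = 113.097336
per-turn = √(113.097336² + 4²) = √(12791.0073 + 16) = √12807.0073 = 113.168049
L = 4.75 × 113.168049 = 537.548233
V = π·1.25² × L = 4.908739 × 537.548233 = 2638.683716

L=537.548 V=2638.684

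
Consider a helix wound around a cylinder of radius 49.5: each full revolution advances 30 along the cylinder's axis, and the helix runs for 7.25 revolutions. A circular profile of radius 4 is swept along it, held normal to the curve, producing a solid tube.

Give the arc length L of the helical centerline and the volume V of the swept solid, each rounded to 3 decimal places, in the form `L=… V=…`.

L=2265.344 V=113868.589

2πR = 2π·49.5 = 311.017673
per-turn = √(311.017673² + 30²) = √(96731.9927 + 900) = √97631.9927 = 312.461186
L = 7.25 × 312.461186 = 2265.343598
V = π·4² × L = 50.265482 × 2265.343598 = 113868.588898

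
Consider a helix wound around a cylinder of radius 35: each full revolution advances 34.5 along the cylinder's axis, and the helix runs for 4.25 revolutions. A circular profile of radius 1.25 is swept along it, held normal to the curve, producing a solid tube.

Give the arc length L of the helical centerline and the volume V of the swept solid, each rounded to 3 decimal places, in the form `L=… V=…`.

L=946.055 V=4643.938

2πR = 2π·35 = 219.911486
per-turn = √(219.911486² + 34.5²) = √(48361.0616 + 1190.25) = √49551.3116 = 222.601239
L = 4.25 × 222.601239 = 946.055265
V = π·1.25² × L = 4.908739 × 946.055265 = 4643.937924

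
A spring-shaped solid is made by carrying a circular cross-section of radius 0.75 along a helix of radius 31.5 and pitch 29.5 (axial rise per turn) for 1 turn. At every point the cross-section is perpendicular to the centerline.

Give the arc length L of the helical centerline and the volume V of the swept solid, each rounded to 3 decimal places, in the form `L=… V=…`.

L=200.107 V=353.618

2πR = 2π·31.5 = 197.920337
per-turn = √(197.920337² + 29.5²) = √(39172.4599 + 870.25) = √40042.7099 = 200.106746
L = 1 × 200.106746 = 200.106746
V = π·0.75² × L = 1.767146 × 200.106746 = 353.617810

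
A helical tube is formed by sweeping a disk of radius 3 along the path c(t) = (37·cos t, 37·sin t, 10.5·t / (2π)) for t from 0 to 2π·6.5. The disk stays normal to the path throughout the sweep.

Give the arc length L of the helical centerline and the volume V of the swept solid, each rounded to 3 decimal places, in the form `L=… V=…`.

2πR = 2π·37 = 232.477856
per-turn = √(232.477856² + 10.5²) = √(54045.9537 + 110.25) = √54156.2037 = 232.714855
L = 6.5 × 232.714855 = 1512.646557
V = π·3² × L = 28.274334 × 1512.646557 = 42769.073798

L=1512.647 V=42769.074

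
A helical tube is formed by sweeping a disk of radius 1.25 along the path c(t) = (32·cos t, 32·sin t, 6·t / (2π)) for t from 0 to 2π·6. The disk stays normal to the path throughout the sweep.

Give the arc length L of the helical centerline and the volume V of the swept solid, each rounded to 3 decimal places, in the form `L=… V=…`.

2πR = 2π·32 = 201.061930
per-turn = √(201.061930² + 6²) = √(40425.8996 + 36) = √40461.8996 = 201.151435
L = 6 × 201.151435 = 1206.908607
V = π·1.25² × L = 4.908739 × 1206.908607 = 5924.398773

L=1206.909 V=5924.399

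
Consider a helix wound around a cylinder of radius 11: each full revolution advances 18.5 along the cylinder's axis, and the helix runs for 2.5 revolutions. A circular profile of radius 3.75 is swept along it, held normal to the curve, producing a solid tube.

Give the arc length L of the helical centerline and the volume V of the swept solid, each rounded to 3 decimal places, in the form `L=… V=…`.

L=178.870 V=7902.252

2πR = 2π·11 = 69.115038
per-turn = √(69.115038² + 18.5²) = √(4776.8885 + 342.25) = √5119.1385 = 71.548155
L = 2.5 × 71.548155 = 178.870388
V = π·3.75² × L = 44.178647 × 178.870388 = 7902.251689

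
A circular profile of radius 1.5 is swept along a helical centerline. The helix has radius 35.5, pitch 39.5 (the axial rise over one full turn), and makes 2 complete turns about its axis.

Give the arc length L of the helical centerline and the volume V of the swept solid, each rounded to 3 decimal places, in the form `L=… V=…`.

2πR = 2π·35.5 = 223.053078
per-turn = √(223.053078² + 39.5²) = √(49752.6758 + 1560.25) = √51312.9258 = 226.523566
L = 2 × 226.523566 = 453.047131
V = π·1.5² × L = 7.068583 × 453.047131 = 3202.401463

L=453.047 V=3202.401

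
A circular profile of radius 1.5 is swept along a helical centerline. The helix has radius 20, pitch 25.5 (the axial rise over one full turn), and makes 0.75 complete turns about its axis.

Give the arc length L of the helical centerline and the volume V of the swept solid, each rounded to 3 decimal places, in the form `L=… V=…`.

2πR = 2π·20 = 125.663706
per-turn = √(125.663706² + 25.5²) = √(15791.3670 + 650.25) = √16441.6170 = 128.224869
L = 0.75 × 128.224869 = 96.168652
V = π·1.5² × L = 7.068583 × 96.168652 = 679.776142

L=96.169 V=679.776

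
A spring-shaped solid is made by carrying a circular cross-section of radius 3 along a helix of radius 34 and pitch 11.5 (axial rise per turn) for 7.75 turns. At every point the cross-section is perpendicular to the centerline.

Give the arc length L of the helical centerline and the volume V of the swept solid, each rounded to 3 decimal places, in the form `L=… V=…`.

L=1658.016 V=46879.311

2πR = 2π·34 = 213.628300
per-turn = √(213.628300² + 11.5²) = √(45637.0508 + 132.25) = √45769.3008 = 213.937609
L = 7.75 × 213.937609 = 1658.016473
V = π·3² × L = 28.274334 × 1658.016473 = 46879.311354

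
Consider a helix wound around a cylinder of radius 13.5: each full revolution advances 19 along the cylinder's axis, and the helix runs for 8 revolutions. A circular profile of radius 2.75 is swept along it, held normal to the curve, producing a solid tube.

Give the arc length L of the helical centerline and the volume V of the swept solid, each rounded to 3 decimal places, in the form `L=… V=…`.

2πR = 2π·13.5 = 84.823002
per-turn = √(84.823002² + 19²) = √(7194.9416 + 361) = √7555.9416 = 86.924919
L = 8 × 86.924919 = 695.399355
V = π·2.75² × L = 23.758294 × 695.399355 = 16521.502631

L=695.399 V=16521.503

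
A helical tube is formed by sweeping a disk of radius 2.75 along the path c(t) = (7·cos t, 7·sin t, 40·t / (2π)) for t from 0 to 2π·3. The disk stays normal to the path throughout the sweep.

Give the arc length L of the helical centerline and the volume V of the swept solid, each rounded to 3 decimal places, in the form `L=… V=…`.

L=178.354 V=4237.376

2πR = 2π·7 = 43.982297
per-turn = √(43.982297² + 40²) = √(1934.4425 + 1600) = √3534.4425 = 59.451177
L = 3 × 59.451177 = 178.353531
V = π·2.75² × L = 23.758294 × 178.353531 = 4237.375714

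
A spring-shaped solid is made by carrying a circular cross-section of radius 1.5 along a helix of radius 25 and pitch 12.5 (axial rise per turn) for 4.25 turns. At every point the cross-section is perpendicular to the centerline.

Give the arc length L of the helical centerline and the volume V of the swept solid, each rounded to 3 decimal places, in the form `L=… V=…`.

L=669.699 V=4733.822

2πR = 2π·25 = 157.079633
per-turn = √(157.079633² + 12.5²) = √(24674.0110 + 156.25) = √24830.2610 = 157.576207
L = 4.25 × 157.576207 = 669.698880
V = π·1.5² × L = 7.068583 × 669.698880 = 4733.822431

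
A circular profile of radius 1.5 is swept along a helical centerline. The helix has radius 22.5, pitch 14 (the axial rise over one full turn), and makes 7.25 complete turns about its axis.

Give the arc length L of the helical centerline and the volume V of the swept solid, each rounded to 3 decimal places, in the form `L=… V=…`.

2πR = 2π·22.5 = 141.371669
per-turn = √(141.371669² + 14²) = √(19985.9489 + 196) = √20181.9489 = 142.063186
L = 7.25 × 142.063186 = 1029.958101
V = π·1.5² × L = 7.068583 × 1029.958101 = 7280.344808

L=1029.958 V=7280.345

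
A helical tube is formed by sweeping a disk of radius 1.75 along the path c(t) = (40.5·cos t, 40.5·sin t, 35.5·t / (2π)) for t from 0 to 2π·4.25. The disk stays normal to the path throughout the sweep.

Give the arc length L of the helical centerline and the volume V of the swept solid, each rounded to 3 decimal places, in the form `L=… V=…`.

2πR = 2π·40.5 = 254.469005
per-turn = √(254.469005² + 35.5²) = √(64754.4745 + 1260.25) = √66014.7245 = 256.933307
L = 4.25 × 256.933307 = 1091.966557
V = π·1.75² × L = 9.621128 × 1091.966557 = 10505.949469

L=1091.967 V=10505.949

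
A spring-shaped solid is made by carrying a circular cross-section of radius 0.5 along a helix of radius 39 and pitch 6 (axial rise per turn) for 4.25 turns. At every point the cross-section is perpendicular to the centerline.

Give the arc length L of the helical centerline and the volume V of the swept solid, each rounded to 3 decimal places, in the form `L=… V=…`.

2πR = 2π·39 = 245.044227
per-turn = √(245.044227² + 6²) = √(60046.6732 + 36) = √60082.6732 = 245.117672
L = 4.25 × 245.117672 = 1041.750106
V = π·0.5² × L = 0.785398 × 1041.750106 = 818.188620

L=1041.750 V=818.189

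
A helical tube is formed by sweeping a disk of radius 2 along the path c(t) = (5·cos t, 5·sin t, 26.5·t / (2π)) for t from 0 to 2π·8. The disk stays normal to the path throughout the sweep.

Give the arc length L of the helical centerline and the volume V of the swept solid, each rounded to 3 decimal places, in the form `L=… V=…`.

2πR = 2π·5 = 31.415927
per-turn = √(31.415927² + 26.5²) = √(986.9604 + 702.25) = √1689.2104 = 41.100005
L = 8 × 41.100005 = 328.800043
V = π·2² × L = 12.566371 × 328.800043 = 4131.823196

L=328.800 V=4131.823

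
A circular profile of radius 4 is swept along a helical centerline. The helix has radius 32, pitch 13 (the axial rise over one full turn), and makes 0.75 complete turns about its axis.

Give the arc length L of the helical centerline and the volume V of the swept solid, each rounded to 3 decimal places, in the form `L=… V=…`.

L=151.111 V=7595.683

2πR = 2π·32 = 201.061930
per-turn = √(201.061930² + 13²) = √(40425.8996 + 169) = √40594.8996 = 201.481760
L = 0.75 × 201.481760 = 151.111320
V = π·4² × L = 50.265482 × 151.111320 = 7595.683406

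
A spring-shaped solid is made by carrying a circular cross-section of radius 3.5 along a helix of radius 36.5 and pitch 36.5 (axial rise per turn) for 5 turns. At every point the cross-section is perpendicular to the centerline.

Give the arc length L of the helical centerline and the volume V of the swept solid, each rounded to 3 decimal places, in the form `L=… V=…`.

L=1161.113 V=44684.880

2πR = 2π·36.5 = 229.336264
per-turn = √(229.336264² + 36.5²) = √(52595.1219 + 1332.25) = √53927.3719 = 232.222677
L = 5 × 232.222677 = 1161.113387
V = π·3.5² × L = 38.484510 × 1161.113387 = 44684.879742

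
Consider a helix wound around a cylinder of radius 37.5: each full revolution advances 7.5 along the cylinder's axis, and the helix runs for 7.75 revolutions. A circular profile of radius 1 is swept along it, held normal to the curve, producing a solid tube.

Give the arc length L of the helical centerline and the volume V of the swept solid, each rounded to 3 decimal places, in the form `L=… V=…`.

2πR = 2π·37.5 = 235.619449
per-turn = √(235.619449² + 7.5²) = √(55516.5248 + 56.25) = √55572.7748 = 235.738785
L = 7.75 × 235.738785 = 1826.975584
V = π·1² × L = 3.141593 × 1826.975584 = 5739.613072

L=1826.976 V=5739.613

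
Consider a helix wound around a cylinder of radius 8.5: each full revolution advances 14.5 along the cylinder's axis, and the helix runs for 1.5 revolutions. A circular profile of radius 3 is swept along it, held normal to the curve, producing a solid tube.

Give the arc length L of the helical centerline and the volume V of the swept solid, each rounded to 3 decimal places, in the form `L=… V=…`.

L=83.011 V=2347.072

2πR = 2π·8.5 = 53.407075
per-turn = √(53.407075² + 14.5²) = √(2852.3157 + 210.25) = √3062.5657 = 55.340452
L = 1.5 × 55.340452 = 83.010679
V = π·3² × L = 28.274334 × 83.010679 = 2347.071643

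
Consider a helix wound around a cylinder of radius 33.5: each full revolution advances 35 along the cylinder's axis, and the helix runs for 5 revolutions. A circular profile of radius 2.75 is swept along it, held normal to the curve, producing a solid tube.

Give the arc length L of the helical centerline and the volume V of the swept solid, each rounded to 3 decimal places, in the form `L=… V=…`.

L=1066.884 V=25347.343

2πR = 2π·33.5 = 210.486708
per-turn = √(210.486708² + 35²) = √(44304.6542 + 1225) = √45529.6542 = 213.376789
L = 5 × 213.376789 = 1066.883946
V = π·2.75² × L = 23.758294 × 1066.883946 = 25347.342922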